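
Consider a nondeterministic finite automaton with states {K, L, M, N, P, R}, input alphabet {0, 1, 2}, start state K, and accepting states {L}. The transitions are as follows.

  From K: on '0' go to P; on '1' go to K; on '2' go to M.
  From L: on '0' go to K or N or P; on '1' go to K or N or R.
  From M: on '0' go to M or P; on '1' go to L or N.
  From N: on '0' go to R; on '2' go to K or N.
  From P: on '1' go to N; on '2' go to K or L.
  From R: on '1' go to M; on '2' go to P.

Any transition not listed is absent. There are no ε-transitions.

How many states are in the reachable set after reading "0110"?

0

Start in {K}.
Read '0': K→{P}; now {P}.
Read '1': P→{N}; now {N}.
Read '1': N→∅; now ∅.
The set is empty and remains empty for the remaining 1 symbol.
That set has 0 states.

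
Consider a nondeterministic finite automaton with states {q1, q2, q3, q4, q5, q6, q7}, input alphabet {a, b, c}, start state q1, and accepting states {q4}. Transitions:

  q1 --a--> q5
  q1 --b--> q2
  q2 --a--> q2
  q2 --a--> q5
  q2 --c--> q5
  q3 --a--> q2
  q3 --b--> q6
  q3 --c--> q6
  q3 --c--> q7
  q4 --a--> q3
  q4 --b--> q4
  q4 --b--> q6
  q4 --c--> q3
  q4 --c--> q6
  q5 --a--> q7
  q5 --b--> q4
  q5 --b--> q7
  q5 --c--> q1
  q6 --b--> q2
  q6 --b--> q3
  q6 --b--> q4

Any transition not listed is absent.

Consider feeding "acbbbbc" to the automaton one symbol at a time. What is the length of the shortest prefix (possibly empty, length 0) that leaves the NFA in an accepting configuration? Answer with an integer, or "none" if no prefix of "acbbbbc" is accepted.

Start in {q1}.
Read 'a': {q1} → {q5}.
Read 'c': {q5} → {q1}.
Read 'b': {q1} → {q2}.
Read 'b': {q2} → ∅.
The set is empty and remains empty for the remaining 3 symbols.
No reachable set along the way intersects F.

none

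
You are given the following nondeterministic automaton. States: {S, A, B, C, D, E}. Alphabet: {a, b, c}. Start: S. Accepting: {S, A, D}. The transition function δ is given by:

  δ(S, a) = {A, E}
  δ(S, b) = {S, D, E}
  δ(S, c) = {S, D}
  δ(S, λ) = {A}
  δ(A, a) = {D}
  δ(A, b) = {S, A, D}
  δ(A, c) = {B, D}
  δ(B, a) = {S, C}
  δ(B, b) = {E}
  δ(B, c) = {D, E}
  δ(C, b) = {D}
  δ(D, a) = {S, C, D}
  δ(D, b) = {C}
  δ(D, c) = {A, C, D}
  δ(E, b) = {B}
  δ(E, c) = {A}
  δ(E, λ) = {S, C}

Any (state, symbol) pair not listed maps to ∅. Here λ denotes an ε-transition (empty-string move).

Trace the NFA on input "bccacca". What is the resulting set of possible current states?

{S, A, C, D, E}

Start: ε-closure({S}) = {S, A}.
Read 'b': {S, A} → {S, A, C, D, E}.
Read 'c': {S, A, C, D, E} → {S, A, B, C, D}.
Read 'c': {S, A, B, C, D} → {S, A, B, C, D, E}.
Read 'a': {S, A, B, C, D, E} → {S, A, C, D, E}.
Read 'c': {S, A, C, D, E} → {S, A, B, C, D}.
Read 'c': {S, A, B, C, D} → {S, A, B, C, D, E}.
Read 'a': {S, A, B, C, D, E} → {S, A, C, D, E}.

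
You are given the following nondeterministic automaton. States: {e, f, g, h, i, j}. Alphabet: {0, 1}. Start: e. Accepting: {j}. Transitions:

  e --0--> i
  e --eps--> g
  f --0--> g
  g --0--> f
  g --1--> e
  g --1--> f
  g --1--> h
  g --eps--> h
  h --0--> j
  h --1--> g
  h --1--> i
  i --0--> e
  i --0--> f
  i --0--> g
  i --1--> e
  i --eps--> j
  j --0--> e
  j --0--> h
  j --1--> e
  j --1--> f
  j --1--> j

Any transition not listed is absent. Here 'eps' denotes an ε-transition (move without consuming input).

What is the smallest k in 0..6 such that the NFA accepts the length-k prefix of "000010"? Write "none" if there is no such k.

Start: ε-closure({e}) = {e, g, h}.
Read '0': {e, g, h} → {f, i, j}.
None of the earlier sets intersect F, but {f, i, j} does.

1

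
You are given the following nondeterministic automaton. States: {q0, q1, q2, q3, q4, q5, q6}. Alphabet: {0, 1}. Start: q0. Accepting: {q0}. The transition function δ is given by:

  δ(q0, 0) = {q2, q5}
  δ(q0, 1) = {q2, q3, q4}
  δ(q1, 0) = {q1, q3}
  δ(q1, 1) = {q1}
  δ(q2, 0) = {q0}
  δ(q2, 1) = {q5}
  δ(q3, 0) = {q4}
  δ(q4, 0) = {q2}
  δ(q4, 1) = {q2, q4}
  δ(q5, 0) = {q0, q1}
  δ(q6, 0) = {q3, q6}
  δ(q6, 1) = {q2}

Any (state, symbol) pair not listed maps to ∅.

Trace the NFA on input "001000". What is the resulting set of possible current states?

{q0, q1, q2, q3, q4, q5}

Start in {q0}.
Read '0': q0→{q2, q5}; now {q2, q5}.
Read '0': q2→{q0}, q5→{q0, q1}; now {q0, q1}.
Read '1': q0→{q2, q3, q4}, q1→{q1}; now {q1, q2, q3, q4}.
Read '0': q1→{q1, q3}, q2→{q0}, q3→{q4}, q4→{q2}; now {q0, q1, q2, q3, q4}.
Read '0': q0→{q2, q5}, q1→{q1, q3}, q2→{q0}, q3→{q4}, q4→{q2}; now {q0, q1, q2, q3, q4, q5}.
Read '0': q0→{q2, q5}, q1→{q1, q3}, q2→{q0}, q3→{q4}, q4→{q2}, q5→{q0, q1}; now {q0, q1, q2, q3, q4, q5}.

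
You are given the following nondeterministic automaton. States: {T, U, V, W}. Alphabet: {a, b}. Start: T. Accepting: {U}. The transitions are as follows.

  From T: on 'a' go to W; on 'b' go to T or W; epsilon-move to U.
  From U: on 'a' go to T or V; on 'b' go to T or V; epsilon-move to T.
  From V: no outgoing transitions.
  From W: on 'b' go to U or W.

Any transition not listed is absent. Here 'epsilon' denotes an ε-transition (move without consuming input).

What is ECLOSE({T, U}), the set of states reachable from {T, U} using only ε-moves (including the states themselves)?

Begin with {T, U}.
No ε-moves leave this set, so the closure equals the set itself.

{T, U}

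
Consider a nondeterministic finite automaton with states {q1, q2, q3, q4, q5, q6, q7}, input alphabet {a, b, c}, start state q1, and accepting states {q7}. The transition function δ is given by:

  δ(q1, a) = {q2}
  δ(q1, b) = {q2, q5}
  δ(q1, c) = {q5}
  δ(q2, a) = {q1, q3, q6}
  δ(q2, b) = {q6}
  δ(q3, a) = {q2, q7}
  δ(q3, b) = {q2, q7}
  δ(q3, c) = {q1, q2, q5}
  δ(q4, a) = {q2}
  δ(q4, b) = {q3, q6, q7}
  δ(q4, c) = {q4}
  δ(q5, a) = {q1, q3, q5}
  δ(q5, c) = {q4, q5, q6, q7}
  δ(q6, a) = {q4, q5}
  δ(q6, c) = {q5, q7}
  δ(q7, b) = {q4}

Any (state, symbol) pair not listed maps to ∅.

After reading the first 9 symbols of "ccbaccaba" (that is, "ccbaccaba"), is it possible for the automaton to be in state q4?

Yes

Start in {q1}.
Read 'c': q1→{q5}; now {q5}.
Read 'c': q5→{q4, q5, q6, q7}; now {q4, q5, q6, q7}.
Read 'b': q4→{q3, q6, q7}, q5→∅, q6→∅, q7→{q4}; now {q3, q4, q6, q7}.
Read 'a': q3→{q2, q7}, q4→{q2}, q6→{q4, q5}, q7→∅; now {q2, q4, q5, q7}.
Read 'c': q2→∅, q4→{q4}, q5→{q4, q5, q6, q7}, q7→∅; now {q4, q5, q6, q7}.
Read 'c': q4→{q4}, q5→{q4, q5, q6, q7}, q6→{q5, q7}, q7→∅; now {q4, q5, q6, q7}.
Read 'a': q4→{q2}, q5→{q1, q3, q5}, q6→{q4, q5}, q7→∅; now {q1, q2, q3, q4, q5}.
Read 'b': q1→{q2, q5}, q2→{q6}, q3→{q2, q7}, q4→{q3, q6, q7}, q5→∅; now {q2, q3, q5, q6, q7}.
Read 'a': q2→{q1, q3, q6}, q3→{q2, q7}, q5→{q1, q3, q5}, q6→{q4, q5}, q7→∅; now {q1, q2, q3, q4, q5, q6, q7}.
State q4 is in {q1, q2, q3, q4, q5, q6, q7}.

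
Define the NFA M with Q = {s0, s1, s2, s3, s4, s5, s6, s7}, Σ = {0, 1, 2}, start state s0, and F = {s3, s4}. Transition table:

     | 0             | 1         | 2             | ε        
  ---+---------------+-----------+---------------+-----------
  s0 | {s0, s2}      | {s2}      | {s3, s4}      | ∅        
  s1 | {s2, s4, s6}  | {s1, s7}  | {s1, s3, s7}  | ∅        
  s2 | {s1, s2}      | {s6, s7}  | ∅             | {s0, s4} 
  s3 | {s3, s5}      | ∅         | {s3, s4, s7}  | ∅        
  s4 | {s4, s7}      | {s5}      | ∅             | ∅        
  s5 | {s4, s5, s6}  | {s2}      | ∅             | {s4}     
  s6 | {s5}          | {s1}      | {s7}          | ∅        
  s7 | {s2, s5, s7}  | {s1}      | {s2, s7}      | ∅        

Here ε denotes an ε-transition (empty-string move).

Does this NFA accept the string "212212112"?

Start in {s0}.
Read '2': {s0} → {s3, s4}.
Read '1': {s3, s4} → {s4, s5}.
Read '2': {s4, s5} → ∅.
The set is empty and remains empty for the remaining 6 symbols.
The final set ∅ contains no accepting state.

No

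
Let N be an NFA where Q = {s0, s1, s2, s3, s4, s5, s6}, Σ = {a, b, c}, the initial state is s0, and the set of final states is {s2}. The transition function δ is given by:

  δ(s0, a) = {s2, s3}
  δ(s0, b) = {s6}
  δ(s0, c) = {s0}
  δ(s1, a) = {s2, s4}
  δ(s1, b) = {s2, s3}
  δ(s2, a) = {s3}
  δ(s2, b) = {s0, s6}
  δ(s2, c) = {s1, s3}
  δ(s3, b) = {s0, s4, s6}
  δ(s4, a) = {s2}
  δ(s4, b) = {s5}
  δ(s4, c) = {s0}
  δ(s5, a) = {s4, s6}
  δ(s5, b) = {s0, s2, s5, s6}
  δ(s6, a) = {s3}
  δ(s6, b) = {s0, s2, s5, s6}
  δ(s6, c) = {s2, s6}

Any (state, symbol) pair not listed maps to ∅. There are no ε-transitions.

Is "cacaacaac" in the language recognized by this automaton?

Start in {s0}.
Read 'c': s0→{s0}; now {s0}.
Read 'a': s0→{s2, s3}; now {s2, s3}.
Read 'c': s2→{s1, s3}, s3→∅; now {s1, s3}.
Read 'a': s1→{s2, s4}, s3→∅; now {s2, s4}.
Read 'a': s2→{s3}, s4→{s2}; now {s2, s3}.
Read 'c': s2→{s1, s3}, s3→∅; now {s1, s3}.
Read 'a': s1→{s2, s4}, s3→∅; now {s2, s4}.
Read 'a': s2→{s3}, s4→{s2}; now {s2, s3}.
Read 'c': s2→{s1, s3}, s3→∅; now {s1, s3}.
The final set {s1, s3} contains no accepting state.

No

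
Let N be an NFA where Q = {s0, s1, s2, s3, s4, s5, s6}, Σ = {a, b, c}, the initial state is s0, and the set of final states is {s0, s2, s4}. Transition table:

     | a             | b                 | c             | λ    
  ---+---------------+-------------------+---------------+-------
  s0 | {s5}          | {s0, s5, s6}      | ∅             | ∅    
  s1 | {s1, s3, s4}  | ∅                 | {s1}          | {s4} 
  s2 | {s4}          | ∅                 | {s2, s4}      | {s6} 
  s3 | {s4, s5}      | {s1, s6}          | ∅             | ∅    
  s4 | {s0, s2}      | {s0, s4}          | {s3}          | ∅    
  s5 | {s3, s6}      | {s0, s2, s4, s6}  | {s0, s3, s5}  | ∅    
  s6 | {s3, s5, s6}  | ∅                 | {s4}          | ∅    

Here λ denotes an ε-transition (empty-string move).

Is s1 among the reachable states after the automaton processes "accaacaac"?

No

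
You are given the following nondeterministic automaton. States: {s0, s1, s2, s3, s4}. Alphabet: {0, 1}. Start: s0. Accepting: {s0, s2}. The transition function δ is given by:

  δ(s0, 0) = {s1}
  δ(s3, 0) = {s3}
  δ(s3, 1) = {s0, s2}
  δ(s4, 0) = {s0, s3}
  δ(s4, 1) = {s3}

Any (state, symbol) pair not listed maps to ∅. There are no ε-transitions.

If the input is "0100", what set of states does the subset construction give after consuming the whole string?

Start in {s0}.
Read '0': {s0} → {s1}.
Read '1': {s1} → ∅.
The set is empty and remains empty for the remaining 2 symbols.

∅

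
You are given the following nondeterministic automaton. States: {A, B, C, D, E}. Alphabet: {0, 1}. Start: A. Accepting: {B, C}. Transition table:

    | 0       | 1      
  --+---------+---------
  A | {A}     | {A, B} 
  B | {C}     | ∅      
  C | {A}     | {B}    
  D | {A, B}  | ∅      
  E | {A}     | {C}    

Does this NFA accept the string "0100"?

No

Start in {A}.
Read '0': A→{A}; now {A}.
Read '1': A→{A, B}; now {A, B}.
Read '0': A→{A}, B→{C}; now {A, C}.
Read '0': A→{A}, C→{A}; now {A}.
The final set {A} contains no accepting state.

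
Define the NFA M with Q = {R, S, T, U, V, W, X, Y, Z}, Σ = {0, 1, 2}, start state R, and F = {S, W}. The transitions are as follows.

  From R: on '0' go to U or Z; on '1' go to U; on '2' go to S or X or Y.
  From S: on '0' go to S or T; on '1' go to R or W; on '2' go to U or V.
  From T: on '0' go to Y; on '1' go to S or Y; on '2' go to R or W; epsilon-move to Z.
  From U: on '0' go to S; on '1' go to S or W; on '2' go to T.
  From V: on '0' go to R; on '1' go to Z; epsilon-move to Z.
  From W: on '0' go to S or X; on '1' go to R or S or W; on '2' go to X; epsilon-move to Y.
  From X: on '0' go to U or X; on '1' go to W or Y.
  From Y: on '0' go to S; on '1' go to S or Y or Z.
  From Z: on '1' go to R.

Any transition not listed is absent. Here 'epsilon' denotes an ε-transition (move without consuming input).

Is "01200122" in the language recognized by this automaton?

No

Start in {R}.
Read '0': R→{U, Z}; now {U, Z}.
Read '1': U→{S, W}, Z→{R}; union {R, S, W}; ε-closure = {R, S, W, Y}.
Read '2': R→{S, X, Y}, S→{U, V}, W→{X}, Y→∅; union {S, U, V, X, Y}; ε-closure = {S, U, V, X, Y, Z}.
Read '0': S→{S, T}, U→{S}, V→{R}, X→{U, X}, Y→{S}, Z→∅; union {R, S, T, U, X}; ε-closure = {R, S, T, U, X, Z}.
Read '0': R→{U, Z}, S→{S, T}, T→{Y}, U→{S}, X→{U, X}, Z→∅; now {S, T, U, X, Y, Z}.
Read '1': S→{R, W}, T→{S, Y}, U→{S, W}, X→{W, Y}, Y→{S, Y, Z}, Z→{R}; now {R, S, W, Y, Z}.
Read '2': R→{S, X, Y}, S→{U, V}, W→{X}, Y→∅, Z→∅; union {S, U, V, X, Y}; ε-closure = {S, U, V, X, Y, Z}.
Read '2': S→{U, V}, U→{T}, V→∅, X→∅, Y→∅, Z→∅; union {T, U, V}; ε-closure = {T, U, V, Z}.
The final set {T, U, V, Z} contains no accepting state.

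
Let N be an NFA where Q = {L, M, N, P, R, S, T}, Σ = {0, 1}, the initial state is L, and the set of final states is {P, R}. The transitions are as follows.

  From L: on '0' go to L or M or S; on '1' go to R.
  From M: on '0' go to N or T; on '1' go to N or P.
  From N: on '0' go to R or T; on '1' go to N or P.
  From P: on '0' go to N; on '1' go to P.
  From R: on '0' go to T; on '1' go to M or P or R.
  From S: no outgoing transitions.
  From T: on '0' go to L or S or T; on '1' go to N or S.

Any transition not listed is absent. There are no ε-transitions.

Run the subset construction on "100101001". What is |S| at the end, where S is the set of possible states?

Start in {L}.
Read '1': {L} → {R}.
Read '0': {R} → {T}.
Read '0': {T} → {L, S, T}.
Read '1': {L, S, T} → {N, R, S}.
Read '0': {N, R, S} → {R, T}.
Read '1': {R, T} → {M, N, P, R, S}.
Read '0': {M, N, P, R, S} → {N, R, T}.
Read '0': {N, R, T} → {L, R, S, T}.
Read '1': {L, R, S, T} → {M, N, P, R, S}.
That set has 5 states.

5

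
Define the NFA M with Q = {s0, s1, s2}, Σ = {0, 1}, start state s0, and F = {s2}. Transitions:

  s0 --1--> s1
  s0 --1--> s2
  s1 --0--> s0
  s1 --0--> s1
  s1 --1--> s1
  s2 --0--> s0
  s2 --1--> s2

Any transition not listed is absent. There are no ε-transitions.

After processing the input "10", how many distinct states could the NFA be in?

Start in {s0}.
Read '1': s0→{s1, s2}; now {s1, s2}.
Read '0': s1→{s0, s1}, s2→{s0}; now {s0, s1}.
That set has 2 states.

2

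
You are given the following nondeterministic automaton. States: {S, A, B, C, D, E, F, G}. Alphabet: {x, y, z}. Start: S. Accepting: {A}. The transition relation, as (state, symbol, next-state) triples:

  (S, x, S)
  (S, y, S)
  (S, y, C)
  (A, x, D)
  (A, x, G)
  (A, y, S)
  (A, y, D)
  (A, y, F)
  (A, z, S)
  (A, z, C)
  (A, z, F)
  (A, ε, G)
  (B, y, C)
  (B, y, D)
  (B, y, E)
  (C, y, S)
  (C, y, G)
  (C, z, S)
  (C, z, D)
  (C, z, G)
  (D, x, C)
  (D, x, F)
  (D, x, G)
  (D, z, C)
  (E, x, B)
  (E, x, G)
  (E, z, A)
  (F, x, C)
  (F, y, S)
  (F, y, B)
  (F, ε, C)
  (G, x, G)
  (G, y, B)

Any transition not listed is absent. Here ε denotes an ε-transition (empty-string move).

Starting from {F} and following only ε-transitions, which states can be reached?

{C, F}

Begin with {F}.
ε-move F → C; add C.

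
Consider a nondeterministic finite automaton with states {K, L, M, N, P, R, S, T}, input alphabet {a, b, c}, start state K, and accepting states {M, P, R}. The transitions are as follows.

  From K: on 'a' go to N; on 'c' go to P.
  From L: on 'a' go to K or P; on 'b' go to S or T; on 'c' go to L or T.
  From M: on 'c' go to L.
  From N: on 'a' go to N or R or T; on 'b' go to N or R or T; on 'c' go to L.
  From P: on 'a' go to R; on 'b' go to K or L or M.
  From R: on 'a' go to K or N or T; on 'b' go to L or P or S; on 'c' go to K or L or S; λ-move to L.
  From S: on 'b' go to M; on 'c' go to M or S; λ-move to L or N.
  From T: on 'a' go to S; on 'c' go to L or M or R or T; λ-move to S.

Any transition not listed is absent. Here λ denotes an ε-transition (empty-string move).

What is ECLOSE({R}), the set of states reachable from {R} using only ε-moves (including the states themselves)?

{L, R}

Begin with {R}.
ε-move R → L; add L.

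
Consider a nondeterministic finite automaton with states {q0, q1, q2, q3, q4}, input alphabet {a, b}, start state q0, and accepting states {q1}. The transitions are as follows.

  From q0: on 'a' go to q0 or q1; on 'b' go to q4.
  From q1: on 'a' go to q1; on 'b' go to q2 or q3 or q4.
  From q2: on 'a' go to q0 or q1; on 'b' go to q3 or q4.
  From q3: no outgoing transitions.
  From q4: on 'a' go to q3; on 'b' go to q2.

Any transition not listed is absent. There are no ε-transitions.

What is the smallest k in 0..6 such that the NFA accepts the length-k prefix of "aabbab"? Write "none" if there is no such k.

1

Start in {q0}.
Read 'a': q0→{q0, q1}; now {q0, q1}.
None of the earlier sets intersect F, but {q0, q1} does.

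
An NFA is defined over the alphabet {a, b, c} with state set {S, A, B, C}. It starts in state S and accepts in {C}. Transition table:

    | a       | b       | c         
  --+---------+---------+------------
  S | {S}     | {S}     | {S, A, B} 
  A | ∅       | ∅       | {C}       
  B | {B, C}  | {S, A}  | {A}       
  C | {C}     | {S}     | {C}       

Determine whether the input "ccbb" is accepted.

Start in {S}.
Read 'c': {S} → {S, A, B}.
Read 'c': {S, A, B} → {S, A, B, C}.
Read 'b': {S, A, B, C} → {S, A}.
Read 'b': {S, A} → {S}.
The final set {S} contains no accepting state.

No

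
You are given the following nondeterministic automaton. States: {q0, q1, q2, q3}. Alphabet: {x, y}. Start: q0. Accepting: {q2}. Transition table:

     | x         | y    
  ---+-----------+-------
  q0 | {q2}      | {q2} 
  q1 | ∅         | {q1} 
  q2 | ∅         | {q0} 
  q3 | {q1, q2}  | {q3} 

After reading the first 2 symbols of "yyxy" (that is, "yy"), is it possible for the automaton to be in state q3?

No

Start in {q0}.
Read 'y': q0→{q2}; now {q2}.
Read 'y': q2→{q0}; now {q0}.
State q3 is not in {q0}.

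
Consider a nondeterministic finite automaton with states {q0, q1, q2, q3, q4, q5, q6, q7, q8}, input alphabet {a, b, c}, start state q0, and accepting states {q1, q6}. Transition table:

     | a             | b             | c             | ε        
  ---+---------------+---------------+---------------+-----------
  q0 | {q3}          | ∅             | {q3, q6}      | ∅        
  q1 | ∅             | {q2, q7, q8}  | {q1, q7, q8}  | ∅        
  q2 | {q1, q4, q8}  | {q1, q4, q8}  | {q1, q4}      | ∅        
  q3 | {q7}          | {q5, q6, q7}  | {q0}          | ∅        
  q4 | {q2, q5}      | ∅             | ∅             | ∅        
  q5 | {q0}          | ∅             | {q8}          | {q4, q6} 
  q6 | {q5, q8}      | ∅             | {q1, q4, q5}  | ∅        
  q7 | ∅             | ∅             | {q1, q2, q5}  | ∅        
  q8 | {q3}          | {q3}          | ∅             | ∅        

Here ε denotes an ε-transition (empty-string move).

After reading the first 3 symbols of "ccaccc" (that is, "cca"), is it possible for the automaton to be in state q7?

Start in {q0}.
Read 'c': q0→{q3, q6}; now {q3, q6}.
Read 'c': q3→{q0}, q6→{q1, q4, q5}; union {q0, q1, q4, q5}; ε-closure = {q0, q1, q4, q5, q6}.
Read 'a': q0→{q3}, q1→∅, q4→{q2, q5}, q5→{q0}, q6→{q5, q8}; union {q0, q2, q3, q5, q8}; ε-closure = {q0, q2, q3, q4, q5, q6, q8}.
State q7 is not in {q0, q2, q3, q4, q5, q6, q8}.

No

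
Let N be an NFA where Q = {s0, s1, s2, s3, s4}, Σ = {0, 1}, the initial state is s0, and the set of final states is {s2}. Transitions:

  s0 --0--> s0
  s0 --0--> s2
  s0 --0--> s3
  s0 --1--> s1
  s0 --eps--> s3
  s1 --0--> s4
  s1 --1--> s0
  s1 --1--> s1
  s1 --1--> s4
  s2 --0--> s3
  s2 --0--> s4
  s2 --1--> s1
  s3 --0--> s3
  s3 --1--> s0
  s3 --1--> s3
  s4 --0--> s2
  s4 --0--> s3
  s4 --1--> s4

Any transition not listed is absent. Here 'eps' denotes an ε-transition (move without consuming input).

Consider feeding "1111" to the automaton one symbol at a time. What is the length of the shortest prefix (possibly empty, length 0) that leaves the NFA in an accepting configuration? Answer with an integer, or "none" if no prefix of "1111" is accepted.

none

Start: ε-closure({s0}) = {s0, s3}.
Read '1': s0→{s1}, s3→{s0, s3}; now {s0, s1, s3}.
Read '1': s0→{s1}, s1→{s0, s1, s4}, s3→{s0, s3}; now {s0, s1, s3, s4}.
Read '1': s0→{s1}, s1→{s0, s1, s4}, s3→{s0, s3}, s4→{s4}; now {s0, s1, s3, s4}.
Read '1': s0→{s1}, s1→{s0, s1, s4}, s3→{s0, s3}, s4→{s4}; now {s0, s1, s3, s4}.
No reachable set along the way intersects F.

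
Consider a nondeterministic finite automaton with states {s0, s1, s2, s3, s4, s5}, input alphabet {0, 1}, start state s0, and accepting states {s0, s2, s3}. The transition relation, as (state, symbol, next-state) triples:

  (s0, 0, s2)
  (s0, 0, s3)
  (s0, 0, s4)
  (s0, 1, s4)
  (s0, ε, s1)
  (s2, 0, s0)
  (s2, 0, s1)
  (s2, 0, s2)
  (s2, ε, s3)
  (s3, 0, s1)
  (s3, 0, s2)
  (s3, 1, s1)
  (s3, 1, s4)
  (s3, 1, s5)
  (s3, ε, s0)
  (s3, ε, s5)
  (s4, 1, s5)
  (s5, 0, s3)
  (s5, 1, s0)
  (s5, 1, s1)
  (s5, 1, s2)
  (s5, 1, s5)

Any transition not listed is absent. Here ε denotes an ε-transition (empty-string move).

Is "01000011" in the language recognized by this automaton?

Start: ε-closure({s0}) = {s0, s1}.
Read '0': s0→{s2, s3, s4}, s1→∅; union {s2, s3, s4}; ε-closure = {s0, s1, s2, s3, s4, s5}.
Read '1': s0→{s4}, s1→∅, s2→∅, s3→{s1, s4, s5}, s4→{s5}, s5→{s0, s1, s2, s5}; union {s0, s1, s2, s4, s5}; ε-closure = {s0, s1, s2, s3, s4, s5}.
Read '0': s0→{s2, s3, s4}, s1→∅, s2→{s0, s1, s2}, s3→{s1, s2}, s4→∅, s5→{s3}; union {s0, s1, s2, s3, s4}; ε-closure = {s0, s1, s2, s3, s4, s5}.
Read '0': s0→{s2, s3, s4}, s1→∅, s2→{s0, s1, s2}, s3→{s1, s2}, s4→∅, s5→{s3}; union {s0, s1, s2, s3, s4}; ε-closure = {s0, s1, s2, s3, s4, s5}.
Read '0': s0→{s2, s3, s4}, s1→∅, s2→{s0, s1, s2}, s3→{s1, s2}, s4→∅, s5→{s3}; union {s0, s1, s2, s3, s4}; ε-closure = {s0, s1, s2, s3, s4, s5}.
Read '0': s0→{s2, s3, s4}, s1→∅, s2→{s0, s1, s2}, s3→{s1, s2}, s4→∅, s5→{s3}; union {s0, s1, s2, s3, s4}; ε-closure = {s0, s1, s2, s3, s4, s5}.
Read '1': s0→{s4}, s1→∅, s2→∅, s3→{s1, s4, s5}, s4→{s5}, s5→{s0, s1, s2, s5}; union {s0, s1, s2, s4, s5}; ε-closure = {s0, s1, s2, s3, s4, s5}.
Read '1': s0→{s4}, s1→∅, s2→∅, s3→{s1, s4, s5}, s4→{s5}, s5→{s0, s1, s2, s5}; union {s0, s1, s2, s4, s5}; ε-closure = {s0, s1, s2, s3, s4, s5}.
The final set {s0, s1, s2, s3, s4, s5} contains the accepting states s0, s2, s3.

Yes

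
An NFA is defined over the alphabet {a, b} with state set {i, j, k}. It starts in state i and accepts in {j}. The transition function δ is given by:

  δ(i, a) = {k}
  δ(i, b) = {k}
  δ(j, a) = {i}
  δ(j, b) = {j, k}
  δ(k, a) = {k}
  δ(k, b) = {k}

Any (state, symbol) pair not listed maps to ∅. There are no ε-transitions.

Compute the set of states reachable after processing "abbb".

Start in {i}.
Read 'a': i→{k}; now {k}.
Read 'b': k→{k}; now {k}.
Read 'b': k→{k}; now {k}.
Read 'b': k→{k}; now {k}.

{k}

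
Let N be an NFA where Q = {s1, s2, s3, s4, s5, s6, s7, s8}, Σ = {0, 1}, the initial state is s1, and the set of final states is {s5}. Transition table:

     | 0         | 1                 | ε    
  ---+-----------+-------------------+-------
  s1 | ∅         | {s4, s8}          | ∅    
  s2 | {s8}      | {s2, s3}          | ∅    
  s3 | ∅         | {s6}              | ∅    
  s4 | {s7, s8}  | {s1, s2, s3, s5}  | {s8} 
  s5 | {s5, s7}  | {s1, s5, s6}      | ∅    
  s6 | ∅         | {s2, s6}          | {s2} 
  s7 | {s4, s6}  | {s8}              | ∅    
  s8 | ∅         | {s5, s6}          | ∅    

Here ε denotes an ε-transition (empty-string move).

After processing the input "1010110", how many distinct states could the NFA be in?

3

Start in {s1}.
Read '1': {s1} → {s4, s8}.
Read '0': {s4, s8} → {s7, s8}.
Read '1': {s7, s8} → {s2, s5, s6, s8}.
Read '0': {s2, s5, s6, s8} → {s5, s7, s8}.
Read '1': {s5, s7, s8} → {s1, s2, s5, s6, s8}.
Read '1': {s1, s2, s5, s6, s8} → {s1, s2, s3, s4, s5, s6, s8}.
Read '0': {s1, s2, s3, s4, s5, s6, s8} → {s5, s7, s8}.
That set has 3 states.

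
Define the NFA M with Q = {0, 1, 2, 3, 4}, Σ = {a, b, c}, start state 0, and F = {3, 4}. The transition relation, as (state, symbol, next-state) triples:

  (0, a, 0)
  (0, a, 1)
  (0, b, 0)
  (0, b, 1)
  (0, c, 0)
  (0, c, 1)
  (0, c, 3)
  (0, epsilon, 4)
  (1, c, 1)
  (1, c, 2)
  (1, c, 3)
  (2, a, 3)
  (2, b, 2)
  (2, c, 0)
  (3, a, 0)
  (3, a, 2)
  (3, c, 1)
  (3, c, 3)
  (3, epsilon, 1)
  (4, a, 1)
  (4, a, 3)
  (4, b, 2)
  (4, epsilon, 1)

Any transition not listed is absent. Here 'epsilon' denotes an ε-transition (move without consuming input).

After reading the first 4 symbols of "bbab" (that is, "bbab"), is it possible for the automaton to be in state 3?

Start: ε-closure({0}) = {0, 1, 4}.
Read 'b': 0→{0, 1}, 1→∅, 4→{2}; union {0, 1, 2}; ε-closure = {0, 1, 2, 4}.
Read 'b': 0→{0, 1}, 1→∅, 2→{2}, 4→{2}; union {0, 1, 2}; ε-closure = {0, 1, 2, 4}.
Read 'a': 0→{0, 1}, 1→∅, 2→{3}, 4→{1, 3}; union {0, 1, 3}; ε-closure = {0, 1, 3, 4}.
Read 'b': 0→{0, 1}, 1→∅, 3→∅, 4→{2}; union {0, 1, 2}; ε-closure = {0, 1, 2, 4}.
State 3 is not in {0, 1, 2, 4}.

No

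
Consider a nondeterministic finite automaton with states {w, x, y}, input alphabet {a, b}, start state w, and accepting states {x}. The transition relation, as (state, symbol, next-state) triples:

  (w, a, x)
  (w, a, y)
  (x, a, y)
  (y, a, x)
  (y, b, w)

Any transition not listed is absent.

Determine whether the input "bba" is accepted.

No

Start in {w}.
Read 'b': {w} → ∅.
The set is empty and remains empty for the remaining 2 symbols.
The final set ∅ contains no accepting state.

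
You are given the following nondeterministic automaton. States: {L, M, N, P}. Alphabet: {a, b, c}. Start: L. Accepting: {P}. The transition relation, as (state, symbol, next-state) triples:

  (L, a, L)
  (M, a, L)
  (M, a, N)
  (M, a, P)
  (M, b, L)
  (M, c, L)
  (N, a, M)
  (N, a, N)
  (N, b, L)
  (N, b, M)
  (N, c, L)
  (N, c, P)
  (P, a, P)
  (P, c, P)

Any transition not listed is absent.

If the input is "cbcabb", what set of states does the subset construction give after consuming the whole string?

∅

Start in {L}.
Read 'c': L→∅; now ∅.
The set is empty and remains empty for the remaining 5 symbols.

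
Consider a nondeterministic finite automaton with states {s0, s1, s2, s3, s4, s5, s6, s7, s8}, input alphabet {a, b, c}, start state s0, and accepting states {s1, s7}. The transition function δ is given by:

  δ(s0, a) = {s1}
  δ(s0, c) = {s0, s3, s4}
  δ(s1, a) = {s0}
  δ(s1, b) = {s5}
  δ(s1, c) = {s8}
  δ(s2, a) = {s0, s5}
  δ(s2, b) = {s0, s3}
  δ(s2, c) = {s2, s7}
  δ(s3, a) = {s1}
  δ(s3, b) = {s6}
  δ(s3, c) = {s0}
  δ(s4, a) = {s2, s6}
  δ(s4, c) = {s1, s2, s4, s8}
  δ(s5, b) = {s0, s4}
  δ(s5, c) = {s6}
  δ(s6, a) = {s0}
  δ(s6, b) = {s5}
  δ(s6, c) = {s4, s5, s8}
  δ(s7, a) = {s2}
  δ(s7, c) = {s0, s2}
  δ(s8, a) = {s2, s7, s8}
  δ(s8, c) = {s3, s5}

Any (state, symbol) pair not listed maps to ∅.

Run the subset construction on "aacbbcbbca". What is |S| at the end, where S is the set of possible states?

Start in {s0}.
Read 'a': s0→{s1}; now {s1}.
Read 'a': s1→{s0}; now {s0}.
Read 'c': s0→{s0, s3, s4}; now {s0, s3, s4}.
Read 'b': s0→∅, s3→{s6}, s4→∅; now {s6}.
Read 'b': s6→{s5}; now {s5}.
Read 'c': s5→{s6}; now {s6}.
Read 'b': s6→{s5}; now {s5}.
Read 'b': s5→{s0, s4}; now {s0, s4}.
Read 'c': s0→{s0, s3, s4}, s4→{s1, s2, s4, s8}; now {s0, s1, s2, s3, s4, s8}.
Read 'a': s0→{s1}, s1→{s0}, s2→{s0, s5}, s3→{s1}, s4→{s2, s6}, s8→{s2, s7, s8}; now {s0, s1, s2, s5, s6, s7, s8}.
That set has 7 states.

7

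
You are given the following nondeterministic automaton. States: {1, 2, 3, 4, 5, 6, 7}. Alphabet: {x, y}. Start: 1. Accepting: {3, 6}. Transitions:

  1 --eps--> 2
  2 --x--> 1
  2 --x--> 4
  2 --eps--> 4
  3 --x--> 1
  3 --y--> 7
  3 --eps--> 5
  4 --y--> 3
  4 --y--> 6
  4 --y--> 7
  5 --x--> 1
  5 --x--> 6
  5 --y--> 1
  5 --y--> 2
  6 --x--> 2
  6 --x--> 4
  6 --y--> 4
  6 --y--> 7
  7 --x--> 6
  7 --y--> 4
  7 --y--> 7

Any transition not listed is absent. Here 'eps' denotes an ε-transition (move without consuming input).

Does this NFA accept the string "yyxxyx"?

Yes

Start: ε-closure({1}) = {1, 2, 4}.
Read 'y': {1, 2, 4} → {3, 5, 6, 7}.
Read 'y': {3, 5, 6, 7} → {1, 2, 4, 7}.
Read 'x': {1, 2, 4, 7} → {1, 2, 4, 6}.
Read 'x': {1, 2, 4, 6} → {1, 2, 4}.
Read 'y': {1, 2, 4} → {3, 5, 6, 7}.
Read 'x': {3, 5, 6, 7} → {1, 2, 4, 6}.
The final set {1, 2, 4, 6} contains the accepting state 6.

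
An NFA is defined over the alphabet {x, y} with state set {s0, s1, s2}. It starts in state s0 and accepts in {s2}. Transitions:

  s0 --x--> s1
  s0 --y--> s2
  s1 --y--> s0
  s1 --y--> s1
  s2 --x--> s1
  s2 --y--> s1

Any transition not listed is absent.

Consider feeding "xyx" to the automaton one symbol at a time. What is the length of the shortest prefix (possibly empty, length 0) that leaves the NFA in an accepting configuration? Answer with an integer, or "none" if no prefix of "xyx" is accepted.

none

Start in {s0}.
Read 'x': s0→{s1}; now {s1}.
Read 'y': s1→{s0, s1}; now {s0, s1}.
Read 'x': s0→{s1}, s1→∅; now {s1}.
No reachable set along the way intersects F.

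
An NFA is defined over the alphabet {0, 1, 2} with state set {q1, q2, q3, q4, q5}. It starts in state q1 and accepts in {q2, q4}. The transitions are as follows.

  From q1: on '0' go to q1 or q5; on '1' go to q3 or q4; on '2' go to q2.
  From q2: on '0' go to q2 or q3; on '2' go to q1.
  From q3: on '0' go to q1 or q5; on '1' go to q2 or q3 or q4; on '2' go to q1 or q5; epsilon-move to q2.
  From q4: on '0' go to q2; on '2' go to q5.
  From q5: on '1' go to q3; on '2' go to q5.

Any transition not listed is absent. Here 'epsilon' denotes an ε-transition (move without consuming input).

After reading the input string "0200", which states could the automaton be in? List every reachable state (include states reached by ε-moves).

{q1, q2, q3, q5}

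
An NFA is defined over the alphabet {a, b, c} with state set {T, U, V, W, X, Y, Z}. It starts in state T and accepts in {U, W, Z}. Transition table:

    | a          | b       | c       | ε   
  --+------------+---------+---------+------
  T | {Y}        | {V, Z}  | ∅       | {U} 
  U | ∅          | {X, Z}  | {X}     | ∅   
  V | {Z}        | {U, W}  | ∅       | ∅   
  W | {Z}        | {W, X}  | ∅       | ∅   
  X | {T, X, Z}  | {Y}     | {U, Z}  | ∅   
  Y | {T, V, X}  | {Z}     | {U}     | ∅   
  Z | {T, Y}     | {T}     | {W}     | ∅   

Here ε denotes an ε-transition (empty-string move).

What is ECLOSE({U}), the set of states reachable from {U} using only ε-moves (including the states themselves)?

Begin with {U}.
No ε-moves leave this set, so the closure equals the set itself.

{U}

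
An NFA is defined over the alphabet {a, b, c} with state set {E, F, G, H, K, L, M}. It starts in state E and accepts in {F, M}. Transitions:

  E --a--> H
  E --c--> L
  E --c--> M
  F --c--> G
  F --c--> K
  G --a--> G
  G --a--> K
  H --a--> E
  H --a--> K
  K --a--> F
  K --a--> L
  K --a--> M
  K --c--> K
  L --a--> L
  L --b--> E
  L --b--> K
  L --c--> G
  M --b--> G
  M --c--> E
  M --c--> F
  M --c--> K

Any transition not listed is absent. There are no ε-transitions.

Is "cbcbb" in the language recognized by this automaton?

Start in {E}.
Read 'c': {E} → {L, M}.
Read 'b': {L, M} → {E, G, K}.
Read 'c': {E, G, K} → {K, L, M}.
Read 'b': {K, L, M} → {E, G, K}.
Read 'b': {E, G, K} → ∅.
The final set ∅ contains no accepting state.

No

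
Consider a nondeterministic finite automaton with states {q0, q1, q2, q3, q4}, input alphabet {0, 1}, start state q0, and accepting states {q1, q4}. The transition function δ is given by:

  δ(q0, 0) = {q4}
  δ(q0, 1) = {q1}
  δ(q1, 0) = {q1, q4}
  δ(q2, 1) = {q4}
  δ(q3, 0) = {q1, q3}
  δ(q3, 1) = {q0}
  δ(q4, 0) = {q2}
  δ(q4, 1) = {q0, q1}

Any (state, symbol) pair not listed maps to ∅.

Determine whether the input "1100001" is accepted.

No

Start in {q0}.
Read '1': {q0} → {q1}.
Read '1': {q1} → ∅.
The set is empty and remains empty for the remaining 5 symbols.
The final set ∅ contains no accepting state.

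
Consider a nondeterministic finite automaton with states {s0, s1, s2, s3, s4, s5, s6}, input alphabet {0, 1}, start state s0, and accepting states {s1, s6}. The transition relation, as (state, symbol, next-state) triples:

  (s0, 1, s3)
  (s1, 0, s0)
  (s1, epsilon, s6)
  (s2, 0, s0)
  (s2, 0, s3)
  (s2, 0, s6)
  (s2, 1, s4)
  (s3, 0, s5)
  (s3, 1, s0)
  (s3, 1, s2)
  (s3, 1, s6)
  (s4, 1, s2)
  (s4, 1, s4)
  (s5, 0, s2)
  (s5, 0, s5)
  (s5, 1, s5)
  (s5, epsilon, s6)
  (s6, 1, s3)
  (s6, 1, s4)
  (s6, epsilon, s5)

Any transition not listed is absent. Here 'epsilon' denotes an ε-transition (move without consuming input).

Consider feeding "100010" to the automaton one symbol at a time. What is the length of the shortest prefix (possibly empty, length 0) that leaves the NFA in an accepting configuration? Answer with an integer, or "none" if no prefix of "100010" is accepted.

2

Start in {s0}.
Read '1': {s0} → {s3}.
Read '0': {s3} → {s5, s6}.
None of the earlier sets intersect F, but {s5, s6} does.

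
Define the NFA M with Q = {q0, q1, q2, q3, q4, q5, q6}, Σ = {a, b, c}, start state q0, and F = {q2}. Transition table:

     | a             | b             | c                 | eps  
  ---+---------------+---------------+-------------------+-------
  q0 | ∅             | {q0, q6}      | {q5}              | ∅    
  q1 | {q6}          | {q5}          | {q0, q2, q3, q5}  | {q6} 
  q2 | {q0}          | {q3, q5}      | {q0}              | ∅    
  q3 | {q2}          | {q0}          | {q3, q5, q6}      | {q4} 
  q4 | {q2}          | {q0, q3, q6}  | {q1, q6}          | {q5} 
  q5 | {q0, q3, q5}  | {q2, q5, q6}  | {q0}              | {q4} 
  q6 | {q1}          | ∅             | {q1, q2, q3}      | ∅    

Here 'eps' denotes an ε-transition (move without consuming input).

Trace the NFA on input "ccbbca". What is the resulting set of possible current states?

{q0, q1, q2, q3, q4, q5, q6}

Start in {q0}.
Read 'c': {q0} → {q4, q5}.
Read 'c': {q4, q5} → {q0, q1, q6}.
Read 'b': {q0, q1, q6} → {q0, q4, q5, q6}.
Read 'b': {q0, q4, q5, q6} → {q0, q2, q3, q4, q5, q6}.
Read 'c': {q0, q2, q3, q4, q5, q6} → {q0, q1, q2, q3, q4, q5, q6}.
Read 'a': {q0, q1, q2, q3, q4, q5, q6} → {q0, q1, q2, q3, q4, q5, q6}.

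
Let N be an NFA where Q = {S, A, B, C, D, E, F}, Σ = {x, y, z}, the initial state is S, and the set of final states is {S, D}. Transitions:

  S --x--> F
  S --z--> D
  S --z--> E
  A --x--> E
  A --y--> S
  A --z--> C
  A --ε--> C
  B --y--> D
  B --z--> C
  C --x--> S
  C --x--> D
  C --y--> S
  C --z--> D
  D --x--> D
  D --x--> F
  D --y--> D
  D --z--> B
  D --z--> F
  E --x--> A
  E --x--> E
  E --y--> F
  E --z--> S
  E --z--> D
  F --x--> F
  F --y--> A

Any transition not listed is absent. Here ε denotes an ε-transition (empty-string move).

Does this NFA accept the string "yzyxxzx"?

No

Start in {S}.
Read 'y': {S} → ∅.
The set is empty and remains empty for the remaining 6 symbols.
The final set ∅ contains no accepting state.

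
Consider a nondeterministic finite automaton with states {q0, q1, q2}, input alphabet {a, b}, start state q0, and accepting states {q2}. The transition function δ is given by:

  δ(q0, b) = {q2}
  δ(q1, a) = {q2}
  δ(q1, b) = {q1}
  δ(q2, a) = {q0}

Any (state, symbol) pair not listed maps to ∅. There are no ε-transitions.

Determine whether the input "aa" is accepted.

Start in {q0}.
Read 'a': {q0} → ∅.
The set is empty and remains empty for the remaining 1 symbol.
The final set ∅ contains no accepting state.

No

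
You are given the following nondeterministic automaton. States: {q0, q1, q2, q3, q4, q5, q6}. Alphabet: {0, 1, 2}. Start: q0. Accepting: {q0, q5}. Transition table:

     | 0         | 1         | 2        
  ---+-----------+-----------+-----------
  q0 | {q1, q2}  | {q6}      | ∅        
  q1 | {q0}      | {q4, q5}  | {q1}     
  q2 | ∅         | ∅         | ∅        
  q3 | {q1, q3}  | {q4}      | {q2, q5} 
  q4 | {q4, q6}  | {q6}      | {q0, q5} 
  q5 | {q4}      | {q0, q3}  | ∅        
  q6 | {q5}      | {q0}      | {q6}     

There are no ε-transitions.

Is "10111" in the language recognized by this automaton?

Start in {q0}.
Read '1': q0→{q6}; now {q6}.
Read '0': q6→{q5}; now {q5}.
Read '1': q5→{q0, q3}; now {q0, q3}.
Read '1': q0→{q6}, q3→{q4}; now {q4, q6}.
Read '1': q4→{q6}, q6→{q0}; now {q0, q6}.
The final set {q0, q6} contains the accepting state q0.

Yes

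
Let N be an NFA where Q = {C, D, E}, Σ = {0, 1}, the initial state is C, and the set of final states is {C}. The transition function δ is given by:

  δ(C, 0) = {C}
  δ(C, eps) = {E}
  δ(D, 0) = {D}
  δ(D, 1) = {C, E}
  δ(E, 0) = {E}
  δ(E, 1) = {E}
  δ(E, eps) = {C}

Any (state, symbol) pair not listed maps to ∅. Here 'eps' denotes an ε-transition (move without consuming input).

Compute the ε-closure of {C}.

{C, E}

Begin with {C}.
ε-move C → E; add E.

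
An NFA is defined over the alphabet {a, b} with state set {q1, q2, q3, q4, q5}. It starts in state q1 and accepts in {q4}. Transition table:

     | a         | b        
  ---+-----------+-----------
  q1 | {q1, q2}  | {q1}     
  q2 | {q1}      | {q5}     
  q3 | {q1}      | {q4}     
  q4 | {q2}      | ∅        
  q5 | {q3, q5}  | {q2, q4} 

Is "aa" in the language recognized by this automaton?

Start in {q1}.
Read 'a': q1→{q1, q2}; now {q1, q2}.
Read 'a': q1→{q1, q2}, q2→{q1}; now {q1, q2}.
The final set {q1, q2} contains no accepting state.

No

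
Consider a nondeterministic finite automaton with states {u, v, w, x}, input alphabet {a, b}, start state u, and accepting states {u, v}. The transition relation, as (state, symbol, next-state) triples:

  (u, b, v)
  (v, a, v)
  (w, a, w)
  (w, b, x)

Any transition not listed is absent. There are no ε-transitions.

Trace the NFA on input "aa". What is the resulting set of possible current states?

Start in {u}.
Read 'a': u→∅; now ∅.
The set is empty and remains empty for the remaining 1 symbol.

∅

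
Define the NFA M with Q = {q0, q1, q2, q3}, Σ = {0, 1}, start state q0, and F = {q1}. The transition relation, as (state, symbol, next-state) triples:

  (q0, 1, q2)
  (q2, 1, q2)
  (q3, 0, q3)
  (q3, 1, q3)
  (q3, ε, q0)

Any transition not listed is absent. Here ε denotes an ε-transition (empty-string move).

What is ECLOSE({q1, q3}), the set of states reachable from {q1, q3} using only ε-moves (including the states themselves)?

Begin with {q1, q3}.
ε-move q3 → q0; add q0.

{q0, q1, q3}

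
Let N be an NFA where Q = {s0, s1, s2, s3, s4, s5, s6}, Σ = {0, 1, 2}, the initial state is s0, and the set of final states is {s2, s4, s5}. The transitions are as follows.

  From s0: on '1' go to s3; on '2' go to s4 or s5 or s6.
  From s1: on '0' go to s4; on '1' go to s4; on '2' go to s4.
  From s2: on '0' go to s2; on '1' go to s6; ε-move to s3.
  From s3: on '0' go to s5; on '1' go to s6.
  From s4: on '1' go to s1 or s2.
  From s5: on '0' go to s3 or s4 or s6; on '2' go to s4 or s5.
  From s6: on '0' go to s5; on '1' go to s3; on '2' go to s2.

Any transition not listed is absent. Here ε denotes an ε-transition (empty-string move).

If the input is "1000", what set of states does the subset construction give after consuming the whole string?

Start in {s0}.
Read '1': s0→{s3}; now {s3}.
Read '0': s3→{s5}; now {s5}.
Read '0': s5→{s3, s4, s6}; now {s3, s4, s6}.
Read '0': s3→{s5}, s4→∅, s6→{s5}; now {s5}.

{s5}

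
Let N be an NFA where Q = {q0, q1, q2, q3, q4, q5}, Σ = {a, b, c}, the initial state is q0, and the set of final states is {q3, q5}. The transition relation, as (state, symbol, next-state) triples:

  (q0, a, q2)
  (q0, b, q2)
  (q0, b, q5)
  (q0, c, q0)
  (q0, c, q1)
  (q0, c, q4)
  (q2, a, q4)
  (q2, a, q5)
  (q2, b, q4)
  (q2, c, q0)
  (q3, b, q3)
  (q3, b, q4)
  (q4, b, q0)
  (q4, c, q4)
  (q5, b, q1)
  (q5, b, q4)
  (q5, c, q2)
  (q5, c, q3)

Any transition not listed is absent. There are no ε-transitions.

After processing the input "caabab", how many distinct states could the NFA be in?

1

Start in {q0}.
Read 'c': q0→{q0, q1, q4}; now {q0, q1, q4}.
Read 'a': q0→{q2}, q1→∅, q4→∅; now {q2}.
Read 'a': q2→{q4, q5}; now {q4, q5}.
Read 'b': q4→{q0}, q5→{q1, q4}; now {q0, q1, q4}.
Read 'a': q0→{q2}, q1→∅, q4→∅; now {q2}.
Read 'b': q2→{q4}; now {q4}.
That set has 1 state.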